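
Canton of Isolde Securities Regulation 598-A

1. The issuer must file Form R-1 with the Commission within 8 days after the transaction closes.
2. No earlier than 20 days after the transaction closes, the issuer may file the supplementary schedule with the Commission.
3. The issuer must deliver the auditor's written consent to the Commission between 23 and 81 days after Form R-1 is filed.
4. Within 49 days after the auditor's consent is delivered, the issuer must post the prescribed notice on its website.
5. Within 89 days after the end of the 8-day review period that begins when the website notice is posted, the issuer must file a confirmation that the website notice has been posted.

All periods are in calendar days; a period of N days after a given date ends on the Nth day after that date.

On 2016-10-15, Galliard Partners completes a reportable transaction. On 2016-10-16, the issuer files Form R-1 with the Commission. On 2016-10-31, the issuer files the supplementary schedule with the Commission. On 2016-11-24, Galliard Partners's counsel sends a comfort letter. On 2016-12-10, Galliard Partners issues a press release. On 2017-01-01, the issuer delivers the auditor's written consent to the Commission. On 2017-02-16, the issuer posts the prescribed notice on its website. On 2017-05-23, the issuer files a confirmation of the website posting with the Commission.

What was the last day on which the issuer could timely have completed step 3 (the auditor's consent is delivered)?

Step 3 runs from 2016-10-16, when Form R-1 is filed. The window is 23–81 days after 2016-10-16; it closes on 2017-01-05.

2017-01-05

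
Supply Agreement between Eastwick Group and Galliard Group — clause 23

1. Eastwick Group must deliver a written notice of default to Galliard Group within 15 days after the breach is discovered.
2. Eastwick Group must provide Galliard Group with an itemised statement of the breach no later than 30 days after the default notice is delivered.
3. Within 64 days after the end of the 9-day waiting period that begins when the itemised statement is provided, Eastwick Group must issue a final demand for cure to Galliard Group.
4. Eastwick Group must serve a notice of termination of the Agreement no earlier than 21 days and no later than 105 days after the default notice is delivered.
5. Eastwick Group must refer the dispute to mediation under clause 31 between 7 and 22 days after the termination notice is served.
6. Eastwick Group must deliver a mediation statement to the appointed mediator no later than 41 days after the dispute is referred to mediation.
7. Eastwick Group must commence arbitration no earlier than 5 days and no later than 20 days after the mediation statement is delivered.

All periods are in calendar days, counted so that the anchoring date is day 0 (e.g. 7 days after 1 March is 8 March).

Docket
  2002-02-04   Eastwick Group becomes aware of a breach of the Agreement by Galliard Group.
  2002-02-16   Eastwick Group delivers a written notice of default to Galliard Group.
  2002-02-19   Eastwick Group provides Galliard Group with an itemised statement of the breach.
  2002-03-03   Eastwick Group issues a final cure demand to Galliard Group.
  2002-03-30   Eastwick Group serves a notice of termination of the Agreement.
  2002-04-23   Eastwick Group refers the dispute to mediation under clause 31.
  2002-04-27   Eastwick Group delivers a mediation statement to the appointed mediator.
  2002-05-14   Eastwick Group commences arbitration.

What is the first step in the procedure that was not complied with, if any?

Step 5

(1) due by 2002-02-04 + 15 days = 2002-02-19; 2002-02-16 is within that limit.
(2) due by 2002-02-16 + 30 days = 2002-03-18; completed 2002-02-19, before the deadline.
(3) due by 2002-02-28 + 64 days = 2002-05-03; 2002-03-03 is within that limit.
(4) the permitted window runs from 2002-02-16 + 21 = 2002-03-09 to 2002-02-16 + 105 = 2002-06-01; done 2002-03-30, which is between those dates.
(5) the permitted window runs from 2002-03-30 + 7 = 2002-04-06 to 2002-03-30 + 22 = 2002-04-21; done 2002-04-23 — 2 days after the window closed.
No need to go further; step 5 was not satisfied.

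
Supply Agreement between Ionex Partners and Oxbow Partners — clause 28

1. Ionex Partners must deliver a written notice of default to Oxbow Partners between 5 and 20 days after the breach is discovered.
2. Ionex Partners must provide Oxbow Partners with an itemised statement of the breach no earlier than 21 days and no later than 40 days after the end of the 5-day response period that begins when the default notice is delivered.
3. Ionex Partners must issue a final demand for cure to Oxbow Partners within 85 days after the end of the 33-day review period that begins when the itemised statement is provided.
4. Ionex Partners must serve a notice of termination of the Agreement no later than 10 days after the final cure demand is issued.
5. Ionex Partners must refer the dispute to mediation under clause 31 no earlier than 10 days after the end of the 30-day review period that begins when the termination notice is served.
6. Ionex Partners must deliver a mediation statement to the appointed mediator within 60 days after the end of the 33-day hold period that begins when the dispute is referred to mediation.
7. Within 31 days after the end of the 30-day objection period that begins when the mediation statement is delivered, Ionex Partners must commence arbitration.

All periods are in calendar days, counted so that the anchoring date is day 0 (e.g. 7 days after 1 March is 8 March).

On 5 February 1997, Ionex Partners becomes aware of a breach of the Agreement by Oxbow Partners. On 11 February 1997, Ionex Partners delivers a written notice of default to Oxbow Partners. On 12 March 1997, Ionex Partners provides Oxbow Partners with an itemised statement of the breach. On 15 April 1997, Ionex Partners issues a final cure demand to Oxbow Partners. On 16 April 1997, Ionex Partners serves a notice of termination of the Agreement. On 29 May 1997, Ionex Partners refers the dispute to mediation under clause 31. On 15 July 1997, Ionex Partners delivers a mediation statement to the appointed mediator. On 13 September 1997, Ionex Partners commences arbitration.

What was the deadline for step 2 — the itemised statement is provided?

The default notice is delivered on 11 February 1997; the 5-day response period therefore ends 16 February 1997, and step 2 runs from that date. The window is 21–40 days after 16 February 1997; it closes on 28 March 1997.

28 March 1997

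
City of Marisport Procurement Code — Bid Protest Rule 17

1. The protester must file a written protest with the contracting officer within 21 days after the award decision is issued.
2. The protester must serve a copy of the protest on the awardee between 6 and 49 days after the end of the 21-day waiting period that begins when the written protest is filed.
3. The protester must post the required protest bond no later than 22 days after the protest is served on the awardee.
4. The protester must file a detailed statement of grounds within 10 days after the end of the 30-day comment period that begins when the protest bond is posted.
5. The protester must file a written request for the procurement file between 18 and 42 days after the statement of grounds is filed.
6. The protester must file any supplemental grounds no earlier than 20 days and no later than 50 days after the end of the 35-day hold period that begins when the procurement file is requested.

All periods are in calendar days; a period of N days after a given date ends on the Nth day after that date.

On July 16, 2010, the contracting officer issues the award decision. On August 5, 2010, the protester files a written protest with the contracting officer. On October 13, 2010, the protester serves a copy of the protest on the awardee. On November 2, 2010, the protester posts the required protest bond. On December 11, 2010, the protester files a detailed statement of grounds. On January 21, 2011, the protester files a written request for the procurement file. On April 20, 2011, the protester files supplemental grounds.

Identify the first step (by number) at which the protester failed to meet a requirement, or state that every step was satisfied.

Step 6

Step 1: 21 days after July 16, 2010 (when the award decision is issued) is August 6, 2010; done August 5, 2010 — timely.
Step 2: the window is 6–49 days after August 26, 2010 (end of the 21-day waiting period, which began when the written protest is filed on August 5, 2010), so September 1, 2010 through October 14, 2010; October 13, 2010 falls inside that range.
Step 3: 22 days after October 13, 2010 (when the protest is served on the awardee) is November 4, 2010; November 2, 2010 is within that limit.
Step 4: 10 days after December 2, 2010 (end of the 30-day comment period, which began when the protest bond is posted on November 2, 2010) is December 12, 2010; December 11, 2010 is within that limit.
Step 5: the window is 18–42 days after December 11, 2010 (when the statement of grounds is filed), so December 29, 2010 through January 22, 2011; January 21, 2011 falls inside that range.
Step 6: the window is 20–50 days after February 25, 2011 (end of the 35-day hold period, which began when the procurement file is requested on January 21, 2011), so March 17, 2011 through April 16, 2011; done April 20, 2011 — 4 days after the window closed.
The analysis stops there.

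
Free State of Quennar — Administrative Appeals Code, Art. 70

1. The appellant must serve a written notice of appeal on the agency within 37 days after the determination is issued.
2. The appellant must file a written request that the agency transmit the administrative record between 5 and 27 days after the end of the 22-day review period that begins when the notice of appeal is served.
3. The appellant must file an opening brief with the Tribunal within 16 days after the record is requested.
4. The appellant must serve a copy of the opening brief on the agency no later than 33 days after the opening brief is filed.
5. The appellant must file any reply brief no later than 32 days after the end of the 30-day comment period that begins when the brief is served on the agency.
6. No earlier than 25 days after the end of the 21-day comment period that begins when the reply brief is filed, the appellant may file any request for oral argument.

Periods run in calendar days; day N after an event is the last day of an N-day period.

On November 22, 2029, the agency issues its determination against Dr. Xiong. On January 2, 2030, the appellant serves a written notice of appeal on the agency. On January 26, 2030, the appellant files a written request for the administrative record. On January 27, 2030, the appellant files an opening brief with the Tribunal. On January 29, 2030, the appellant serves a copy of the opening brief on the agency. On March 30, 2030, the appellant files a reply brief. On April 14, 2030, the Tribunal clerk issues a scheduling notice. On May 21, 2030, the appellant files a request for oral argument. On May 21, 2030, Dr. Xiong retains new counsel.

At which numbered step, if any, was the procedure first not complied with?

(1) due by November 22, 2029 + 37 days = December 29, 2029; January 2, 2030 misses that deadline by 4 days.

Step 1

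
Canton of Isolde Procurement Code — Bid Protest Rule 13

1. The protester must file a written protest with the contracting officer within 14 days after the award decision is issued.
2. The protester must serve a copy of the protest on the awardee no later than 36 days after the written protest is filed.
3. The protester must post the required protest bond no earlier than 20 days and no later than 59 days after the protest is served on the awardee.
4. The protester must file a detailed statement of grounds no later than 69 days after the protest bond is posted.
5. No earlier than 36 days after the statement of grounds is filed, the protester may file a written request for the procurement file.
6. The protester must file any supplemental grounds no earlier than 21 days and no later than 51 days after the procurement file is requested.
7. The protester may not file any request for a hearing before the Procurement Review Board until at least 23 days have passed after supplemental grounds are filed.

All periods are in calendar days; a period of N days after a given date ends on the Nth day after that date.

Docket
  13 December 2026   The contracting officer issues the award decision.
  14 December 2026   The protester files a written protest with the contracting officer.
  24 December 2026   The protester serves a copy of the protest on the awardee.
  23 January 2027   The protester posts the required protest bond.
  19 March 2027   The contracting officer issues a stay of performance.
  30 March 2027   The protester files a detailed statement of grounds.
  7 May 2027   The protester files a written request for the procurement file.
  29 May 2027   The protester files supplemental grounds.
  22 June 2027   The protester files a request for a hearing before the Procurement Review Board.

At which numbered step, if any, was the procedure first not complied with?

None — every step was satisfied

Step 1: 14 days after 13 December 2026 (when the award decision is issued) is 27 December 2026; completed 14 December 2026, before the deadline.
Step 2: 36 days after 14 December 2026 (when the written protest is filed) is 19 January 2027; completed 24 December 2026, before the deadline.
Step 3: the window is 20–59 days after 24 December 2026 (when the protest is served on the awardee), so 13 January 2027 through 21 February 2027; done 23 January 2027, which is between those dates.
Step 4: 69 days after 23 January 2027 (when the protest bond is posted) is 2 April 2027; completed 30 March 2027, before the deadline.
Step 5: the earliest permitted date is 36 days after 30 March 2027 (when the statement of grounds is filed), i.e. 5 May 2027; 7 May 2027 is on or after that date.
Step 6: the window is 21–51 days after 7 May 2027 (when the procurement file is requested), so 28 May 2027 through 27 June 2027; done 29 May 2027 — within the window.
Step 7: the earliest permitted date is 23 days after 29 May 2027 (when supplemental grounds are filed), i.e. 21 June 2027; 22 June 2027 is on or after that date.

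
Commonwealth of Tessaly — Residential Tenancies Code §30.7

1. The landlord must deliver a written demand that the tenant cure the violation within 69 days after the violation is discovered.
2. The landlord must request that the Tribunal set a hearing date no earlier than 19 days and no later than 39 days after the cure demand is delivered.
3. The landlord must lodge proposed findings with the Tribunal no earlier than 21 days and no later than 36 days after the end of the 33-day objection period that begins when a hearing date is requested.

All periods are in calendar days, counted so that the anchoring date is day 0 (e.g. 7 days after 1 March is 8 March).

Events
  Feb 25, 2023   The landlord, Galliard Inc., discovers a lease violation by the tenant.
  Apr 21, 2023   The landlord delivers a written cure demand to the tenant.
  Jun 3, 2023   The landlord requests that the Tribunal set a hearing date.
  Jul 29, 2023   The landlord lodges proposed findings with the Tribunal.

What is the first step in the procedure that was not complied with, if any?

Step 2

Step 1: 69 days after Feb 25, 2023 (when the violation is discovered) is May 5, 2023; done Apr 21, 2023 — timely.
Step 2: the window is 19–39 days after Apr 21, 2023 (when the cure demand is delivered), so May 10, 2023 through May 30, 2023; Jun 3, 2023 is 4 days past the end of the window.
The procedure was therefore not followed at step 2.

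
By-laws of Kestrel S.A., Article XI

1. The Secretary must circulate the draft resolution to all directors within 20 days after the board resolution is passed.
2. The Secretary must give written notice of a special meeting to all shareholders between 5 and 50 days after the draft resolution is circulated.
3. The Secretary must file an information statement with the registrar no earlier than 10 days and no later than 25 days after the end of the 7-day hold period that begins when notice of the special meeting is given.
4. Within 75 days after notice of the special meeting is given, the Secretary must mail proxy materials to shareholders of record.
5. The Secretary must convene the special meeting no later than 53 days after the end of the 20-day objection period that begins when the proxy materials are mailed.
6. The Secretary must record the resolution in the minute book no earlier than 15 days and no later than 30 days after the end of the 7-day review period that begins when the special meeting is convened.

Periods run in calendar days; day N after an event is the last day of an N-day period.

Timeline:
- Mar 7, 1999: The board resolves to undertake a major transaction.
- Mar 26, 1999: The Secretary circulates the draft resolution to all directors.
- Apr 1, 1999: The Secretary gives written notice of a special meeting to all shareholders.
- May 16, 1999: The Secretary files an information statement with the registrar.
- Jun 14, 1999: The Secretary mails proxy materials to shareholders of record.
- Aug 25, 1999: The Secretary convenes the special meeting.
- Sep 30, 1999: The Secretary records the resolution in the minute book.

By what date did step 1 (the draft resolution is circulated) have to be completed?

Mar 27, 1999

Step 1 runs from Mar 7, 1999, when the board resolution is passed. 20 days after Mar 7, 1999 is Mar 27, 1999.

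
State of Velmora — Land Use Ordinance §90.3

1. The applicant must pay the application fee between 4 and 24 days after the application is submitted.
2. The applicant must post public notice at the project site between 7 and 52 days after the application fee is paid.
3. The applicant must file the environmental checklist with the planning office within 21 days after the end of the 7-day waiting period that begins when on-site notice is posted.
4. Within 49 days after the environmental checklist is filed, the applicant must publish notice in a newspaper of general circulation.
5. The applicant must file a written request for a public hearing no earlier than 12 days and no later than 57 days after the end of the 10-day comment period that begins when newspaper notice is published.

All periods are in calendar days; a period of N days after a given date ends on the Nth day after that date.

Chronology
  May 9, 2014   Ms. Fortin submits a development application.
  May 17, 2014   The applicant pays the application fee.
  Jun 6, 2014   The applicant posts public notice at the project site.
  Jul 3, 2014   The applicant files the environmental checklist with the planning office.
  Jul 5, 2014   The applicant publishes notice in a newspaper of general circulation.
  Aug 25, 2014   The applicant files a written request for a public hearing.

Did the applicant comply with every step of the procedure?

Step 1: the window is 4–24 days after May 9, 2014 (when the application is submitted), so May 13, 2014 through Jun 2, 2014; done May 17, 2014 — within the window.
Step 2: the window is 7–52 days after May 17, 2014 (when the application fee is paid), so May 24, 2014 through Jul 8, 2014; done Jun 6, 2014, which is between those dates.
Step 3: 21 days after Jun 13, 2014 (end of the 7-day waiting period, which began when on-site notice is posted on Jun 6, 2014) is Jul 4, 2014; Jul 3, 2014 is within that limit.
Step 4: 49 days after Jul 3, 2014 (when the environmental checklist is filed) is Aug 21, 2014; done Jul 5, 2014 — timely.
Step 5: the window is 12–57 days after Jul 15, 2014 (end of the 10-day comment period, which began when newspaper notice is published on Jul 5, 2014), so Jul 27, 2014 through Sep 10, 2014; Aug 25, 2014 falls inside that range.

Yes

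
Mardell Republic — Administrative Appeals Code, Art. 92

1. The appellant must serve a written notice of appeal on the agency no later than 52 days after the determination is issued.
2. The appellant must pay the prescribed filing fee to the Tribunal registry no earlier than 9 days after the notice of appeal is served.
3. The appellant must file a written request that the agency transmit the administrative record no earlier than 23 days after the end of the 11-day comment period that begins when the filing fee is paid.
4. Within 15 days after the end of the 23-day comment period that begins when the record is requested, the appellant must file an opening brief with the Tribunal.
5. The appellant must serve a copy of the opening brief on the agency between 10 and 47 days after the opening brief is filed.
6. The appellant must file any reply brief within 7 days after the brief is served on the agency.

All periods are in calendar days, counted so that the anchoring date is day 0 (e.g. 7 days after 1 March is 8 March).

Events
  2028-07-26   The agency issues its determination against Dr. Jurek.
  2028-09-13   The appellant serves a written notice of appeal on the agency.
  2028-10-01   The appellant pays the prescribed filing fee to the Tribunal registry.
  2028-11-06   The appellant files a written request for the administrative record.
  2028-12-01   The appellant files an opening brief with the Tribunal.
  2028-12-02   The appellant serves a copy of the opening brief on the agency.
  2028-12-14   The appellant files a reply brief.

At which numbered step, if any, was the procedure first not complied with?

Step 1 — counting 52 days from 2028-07-26 (when the determination is issued) gives a deadline of 2028-09-16; completed 2028-09-13, before the deadline.
Step 2 — must wait 9 days from 2028-09-13 (when the notice of appeal is served), so not before 2028-09-22; done 2028-10-01, after the minimum wait.
Step 3 — must wait 23 days from 2028-10-12 (end of the 11-day comment period, which began when the filing fee is paid on 2028-10-01), so not before 2028-11-04; 2028-11-06 is on or after that date.
Step 4 — counting 15 days from 2028-11-29 (end of the 23-day comment period, which began when the record is requested on 2028-11-06) gives a deadline of 2028-12-14; done 2028-12-01 — timely.
Step 5 — 10 and 47 days from 2028-12-01 (when the opening brief is filed) are 2028-12-11 and 2029-01-17 respectively; 2028-12-02 is 9 days too early.
No need to go further; step 5 was not satisfied.

Step 5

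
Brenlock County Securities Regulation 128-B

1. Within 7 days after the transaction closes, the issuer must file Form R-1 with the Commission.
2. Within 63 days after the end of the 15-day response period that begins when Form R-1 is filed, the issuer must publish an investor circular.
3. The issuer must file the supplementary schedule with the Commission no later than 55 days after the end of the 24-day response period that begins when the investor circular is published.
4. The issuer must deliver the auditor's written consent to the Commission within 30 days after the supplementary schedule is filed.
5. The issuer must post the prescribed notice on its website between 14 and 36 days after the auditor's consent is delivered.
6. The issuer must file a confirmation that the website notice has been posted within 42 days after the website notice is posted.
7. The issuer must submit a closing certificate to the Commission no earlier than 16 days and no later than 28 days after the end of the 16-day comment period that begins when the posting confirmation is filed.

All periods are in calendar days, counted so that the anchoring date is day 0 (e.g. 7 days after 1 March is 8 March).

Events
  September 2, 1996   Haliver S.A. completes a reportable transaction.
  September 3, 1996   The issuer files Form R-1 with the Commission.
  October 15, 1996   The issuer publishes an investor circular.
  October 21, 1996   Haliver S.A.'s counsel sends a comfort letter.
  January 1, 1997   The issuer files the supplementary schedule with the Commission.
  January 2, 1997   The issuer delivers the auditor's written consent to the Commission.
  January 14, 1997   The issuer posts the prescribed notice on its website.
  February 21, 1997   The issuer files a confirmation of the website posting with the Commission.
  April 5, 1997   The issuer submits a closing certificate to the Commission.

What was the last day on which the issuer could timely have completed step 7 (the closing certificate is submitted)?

The posting confirmation is filed on February 21, 1997; the 16-day comment period therefore ends March 9, 1997, and step 7 runs from that date. The window is 16–28 days after March 9, 1997; it closes on April 6, 1997.

April 6, 1997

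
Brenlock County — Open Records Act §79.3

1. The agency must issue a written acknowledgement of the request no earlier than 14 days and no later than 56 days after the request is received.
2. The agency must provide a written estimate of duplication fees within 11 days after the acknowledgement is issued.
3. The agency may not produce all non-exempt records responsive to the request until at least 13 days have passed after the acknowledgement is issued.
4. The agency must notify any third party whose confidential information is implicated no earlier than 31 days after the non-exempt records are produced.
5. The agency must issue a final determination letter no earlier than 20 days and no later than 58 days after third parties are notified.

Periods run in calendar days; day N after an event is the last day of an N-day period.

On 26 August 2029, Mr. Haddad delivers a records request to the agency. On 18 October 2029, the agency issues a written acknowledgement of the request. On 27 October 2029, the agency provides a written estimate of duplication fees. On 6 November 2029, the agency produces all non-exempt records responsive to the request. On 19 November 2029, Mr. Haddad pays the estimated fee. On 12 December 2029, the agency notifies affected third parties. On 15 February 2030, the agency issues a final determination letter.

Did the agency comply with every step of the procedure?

No

Step 1 — 14 and 56 days from 26 August 2029 (when the request is received) are 9 September 2029 and 21 October 2029 respectively; done 18 October 2029 — within the window.
Step 2 — counting 11 days from 18 October 2029 (when the acknowledgement is issued) gives a deadline of 29 October 2029; completed 27 October 2029, before the deadline.
Step 3 — must wait 13 days from 18 October 2029 (when the acknowledgement is issued), so not before 31 October 2029; done 6 November 2029 — permitted.
Step 4 — must wait 31 days from 6 November 2029 (when the non-exempt records are produced), so not before 7 December 2029; done 12 December 2029 — permitted.
Step 5 — 20 and 58 days from 12 December 2029 (when third parties are notified) are 1 January 2030 and 8 February 2030 respectively; done 15 February 2030 — 7 days after the window closed.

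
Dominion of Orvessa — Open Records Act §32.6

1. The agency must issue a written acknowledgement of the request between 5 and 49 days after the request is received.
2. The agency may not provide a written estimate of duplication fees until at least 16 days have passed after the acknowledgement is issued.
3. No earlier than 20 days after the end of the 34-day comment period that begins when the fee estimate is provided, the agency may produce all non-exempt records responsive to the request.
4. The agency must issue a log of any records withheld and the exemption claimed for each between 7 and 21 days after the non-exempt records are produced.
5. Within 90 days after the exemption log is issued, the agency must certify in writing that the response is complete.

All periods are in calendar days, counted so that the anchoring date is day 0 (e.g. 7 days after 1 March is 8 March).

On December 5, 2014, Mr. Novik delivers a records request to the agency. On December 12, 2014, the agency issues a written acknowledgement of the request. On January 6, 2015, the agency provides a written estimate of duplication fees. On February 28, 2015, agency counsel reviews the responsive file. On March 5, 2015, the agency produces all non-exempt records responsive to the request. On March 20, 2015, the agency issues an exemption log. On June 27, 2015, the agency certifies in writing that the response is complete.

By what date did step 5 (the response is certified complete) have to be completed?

Step 5 runs from March 20, 2015, when the exemption log is issued. 90 days after March 20, 2015 is June 18, 2015.

June 18, 2015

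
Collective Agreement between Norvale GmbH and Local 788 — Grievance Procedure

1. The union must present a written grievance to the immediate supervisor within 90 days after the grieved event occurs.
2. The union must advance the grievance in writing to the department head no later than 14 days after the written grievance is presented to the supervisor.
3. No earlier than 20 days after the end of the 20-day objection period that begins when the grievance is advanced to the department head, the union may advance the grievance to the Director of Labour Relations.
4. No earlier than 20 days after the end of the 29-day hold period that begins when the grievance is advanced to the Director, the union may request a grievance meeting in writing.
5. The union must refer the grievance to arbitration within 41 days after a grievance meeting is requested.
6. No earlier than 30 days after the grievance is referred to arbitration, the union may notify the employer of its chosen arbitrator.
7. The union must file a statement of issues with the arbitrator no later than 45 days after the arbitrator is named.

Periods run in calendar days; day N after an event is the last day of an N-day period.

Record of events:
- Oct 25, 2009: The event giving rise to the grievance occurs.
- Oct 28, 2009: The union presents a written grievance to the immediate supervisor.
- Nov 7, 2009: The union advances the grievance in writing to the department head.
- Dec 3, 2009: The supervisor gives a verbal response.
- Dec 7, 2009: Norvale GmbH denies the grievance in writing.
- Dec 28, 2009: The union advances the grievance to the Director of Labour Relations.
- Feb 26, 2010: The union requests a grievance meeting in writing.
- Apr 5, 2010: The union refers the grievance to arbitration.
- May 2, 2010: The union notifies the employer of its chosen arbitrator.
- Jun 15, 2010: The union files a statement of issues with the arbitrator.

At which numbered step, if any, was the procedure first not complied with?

Step 6

Step 1: 90 days after Oct 25, 2009 (when the grieved event occurs) is Jan 23, 2010; Oct 28, 2009 is within that limit.
Step 2: 14 days after Oct 28, 2009 (when the written grievance is presented to the supervisor) is Nov 11, 2009; Nov 7, 2009 is within that limit.
Step 3: the earliest permitted date is 20 days after Nov 27, 2009 (end of the 20-day objection period, which began when the grievance is advanced to the department head on Nov 7, 2009), i.e. Dec 17, 2009; done Dec 28, 2009, after the minimum wait.
Step 4: the earliest permitted date is 20 days after Jan 26, 2010 (end of the 29-day hold period, which began when the grievance is advanced to the Director on Dec 28, 2009), i.e. Feb 15, 2010; done Feb 26, 2010 — permitted.
Step 5: 41 days after Feb 26, 2010 (when a grievance meeting is requested) is Apr 8, 2010; done Apr 5, 2010 — timely.
Step 6: the earliest permitted date is 30 days after Apr 5, 2010 (when the grievance is referred to arbitration), i.e. May 5, 2010; May 2, 2010 is 3 days before the earliest permitted date.
The procedure was therefore not followed at step 6.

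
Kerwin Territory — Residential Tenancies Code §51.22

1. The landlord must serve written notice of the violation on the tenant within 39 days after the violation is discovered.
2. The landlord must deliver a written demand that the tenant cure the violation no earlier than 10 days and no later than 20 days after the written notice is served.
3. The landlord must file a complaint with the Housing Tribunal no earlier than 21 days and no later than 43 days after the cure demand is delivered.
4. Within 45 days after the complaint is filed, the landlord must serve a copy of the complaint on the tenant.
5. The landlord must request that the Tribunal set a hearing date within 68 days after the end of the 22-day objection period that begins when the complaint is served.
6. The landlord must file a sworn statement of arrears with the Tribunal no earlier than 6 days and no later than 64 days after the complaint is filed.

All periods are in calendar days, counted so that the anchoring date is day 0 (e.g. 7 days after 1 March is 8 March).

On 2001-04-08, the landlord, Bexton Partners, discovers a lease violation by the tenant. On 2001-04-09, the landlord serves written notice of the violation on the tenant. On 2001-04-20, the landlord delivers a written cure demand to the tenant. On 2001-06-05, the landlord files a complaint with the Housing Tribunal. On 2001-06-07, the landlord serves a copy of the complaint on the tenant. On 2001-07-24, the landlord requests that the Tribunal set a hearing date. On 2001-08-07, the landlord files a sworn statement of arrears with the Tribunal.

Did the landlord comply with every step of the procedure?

(1) due by 2001-04-08 + 39 days = 2001-05-17; completed 2001-04-09, before the deadline.
(2) the permitted window runs from 2001-04-09 + 10 = 2001-04-19 to 2001-04-09 + 20 = 2001-04-29; done 2001-04-20 — within the window.
(3) the permitted window runs from 2001-04-20 + 21 = 2001-05-11 to 2001-04-20 + 43 = 2001-06-02; done 2001-06-05 — 3 days after the window closed.
That is the first point of non-compliance.

No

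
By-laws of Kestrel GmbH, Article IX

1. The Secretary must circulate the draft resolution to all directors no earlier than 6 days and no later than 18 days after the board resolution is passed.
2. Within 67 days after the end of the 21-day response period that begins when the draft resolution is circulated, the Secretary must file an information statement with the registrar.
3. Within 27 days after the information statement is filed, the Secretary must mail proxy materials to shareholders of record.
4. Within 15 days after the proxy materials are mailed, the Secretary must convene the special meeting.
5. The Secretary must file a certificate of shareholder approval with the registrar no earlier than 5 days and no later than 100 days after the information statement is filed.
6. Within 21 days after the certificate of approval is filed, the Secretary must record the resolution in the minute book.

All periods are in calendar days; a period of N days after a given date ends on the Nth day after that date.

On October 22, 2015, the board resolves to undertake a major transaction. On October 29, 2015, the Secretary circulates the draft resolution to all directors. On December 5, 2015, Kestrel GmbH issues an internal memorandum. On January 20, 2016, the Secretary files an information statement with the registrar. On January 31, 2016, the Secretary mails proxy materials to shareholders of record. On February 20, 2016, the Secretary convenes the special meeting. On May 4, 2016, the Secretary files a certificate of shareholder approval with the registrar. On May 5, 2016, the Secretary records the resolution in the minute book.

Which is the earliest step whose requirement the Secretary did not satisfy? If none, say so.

(1) the permitted window runs from October 22, 2015 + 6 = October 28, 2015 to October 22, 2015 + 18 = November 9, 2015; done October 29, 2015, which is between those dates.
(2) due by November 19, 2015 + 67 days = January 25, 2016; January 20, 2016 is within that limit.
(3) due by January 20, 2016 + 27 days = February 16, 2016; January 31, 2016 is within that limit.
(4) due by January 31, 2016 + 15 days = February 15, 2016; February 20, 2016 misses that deadline by 5 days.
The procedure was therefore not followed at step 4.

Step 4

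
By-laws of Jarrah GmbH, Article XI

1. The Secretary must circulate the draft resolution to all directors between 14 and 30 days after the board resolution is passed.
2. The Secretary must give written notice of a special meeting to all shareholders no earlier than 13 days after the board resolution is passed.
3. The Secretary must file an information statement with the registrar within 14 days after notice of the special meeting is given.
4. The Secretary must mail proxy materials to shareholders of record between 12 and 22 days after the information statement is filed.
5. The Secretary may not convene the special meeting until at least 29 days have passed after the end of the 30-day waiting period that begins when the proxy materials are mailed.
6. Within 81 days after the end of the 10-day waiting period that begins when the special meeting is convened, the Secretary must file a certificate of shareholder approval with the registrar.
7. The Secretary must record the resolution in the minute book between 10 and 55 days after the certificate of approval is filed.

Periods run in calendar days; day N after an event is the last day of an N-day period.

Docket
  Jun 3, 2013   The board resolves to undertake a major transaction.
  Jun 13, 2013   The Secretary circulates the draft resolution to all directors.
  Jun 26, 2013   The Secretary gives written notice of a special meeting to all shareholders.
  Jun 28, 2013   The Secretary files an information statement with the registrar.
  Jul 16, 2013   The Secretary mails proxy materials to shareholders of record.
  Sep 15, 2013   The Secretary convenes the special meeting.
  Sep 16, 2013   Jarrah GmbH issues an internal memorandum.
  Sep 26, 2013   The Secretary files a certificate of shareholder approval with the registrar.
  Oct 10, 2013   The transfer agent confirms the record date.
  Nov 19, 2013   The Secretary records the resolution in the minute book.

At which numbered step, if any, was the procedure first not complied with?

Step 1

Step 1 — 14 and 30 days from Jun 3, 2013 (when the board resolution is passed) are Jun 17, 2013 and Jul 3, 2013 respectively; done Jun 13, 2013 — 4 days before the window opened.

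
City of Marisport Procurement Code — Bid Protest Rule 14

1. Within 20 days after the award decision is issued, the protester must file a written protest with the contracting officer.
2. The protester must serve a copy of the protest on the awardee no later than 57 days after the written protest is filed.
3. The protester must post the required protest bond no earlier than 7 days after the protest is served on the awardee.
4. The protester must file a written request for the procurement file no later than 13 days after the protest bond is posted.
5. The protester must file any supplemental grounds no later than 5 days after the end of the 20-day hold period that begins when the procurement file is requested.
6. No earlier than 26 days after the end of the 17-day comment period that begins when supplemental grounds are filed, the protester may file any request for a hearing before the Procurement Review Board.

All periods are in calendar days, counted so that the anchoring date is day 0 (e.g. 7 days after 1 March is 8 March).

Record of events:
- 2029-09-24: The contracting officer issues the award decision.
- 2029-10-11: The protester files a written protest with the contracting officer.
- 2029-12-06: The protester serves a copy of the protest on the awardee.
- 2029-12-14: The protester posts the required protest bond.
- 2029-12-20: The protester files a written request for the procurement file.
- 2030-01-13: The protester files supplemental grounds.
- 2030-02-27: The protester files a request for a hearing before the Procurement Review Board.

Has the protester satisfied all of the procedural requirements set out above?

Yes

Step 1 — counting 20 days from 2029-09-24 (when the award decision is issued) gives a deadline of 2029-10-14; done 2029-10-11 — timely.
Step 2 — counting 57 days from 2029-10-11 (when the written protest is filed) gives a deadline of 2029-12-07; completed 2029-12-06, before the deadline.
Step 3 — must wait 7 days from 2029-12-06 (when the protest is served on the awardee), so not before 2029-12-13; 2029-12-14 is on or after that date.
Step 4 — counting 13 days from 2029-12-14 (when the protest bond is posted) gives a deadline of 2029-12-27; done 2029-12-20 — timely.
Step 5 — counting 5 days from 2030-01-09 (end of the 20-day hold period, which began when the procurement file is requested on 2029-12-20) gives a deadline of 2030-01-14; 2030-01-13 is within that limit.
Step 6 — must wait 26 days from 2030-01-30 (end of the 17-day comment period, which began when supplemental grounds are filed on 2030-01-13), so not before 2030-02-25; done 2030-02-27, after the minimum wait.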